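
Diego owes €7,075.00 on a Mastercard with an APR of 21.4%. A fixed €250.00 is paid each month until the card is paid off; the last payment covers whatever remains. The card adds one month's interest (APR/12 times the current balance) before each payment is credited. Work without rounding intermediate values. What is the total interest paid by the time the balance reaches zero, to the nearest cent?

Monthly rate r = 21.4%/12 = 1.78333% = 0.0178333.
Payoff takes n = ⌈−ln(1 − rB₀/P)/ln(1+r)⌉ = ⌈39.746⌉ = 40 payments; the last is €186.92.
Total paid = 39·€250.00 + €186.92 = €9,936.92.
Total interest = total paid − principal = €9,936.92 − €7,075.00 = €2,861.92.

€2,861.92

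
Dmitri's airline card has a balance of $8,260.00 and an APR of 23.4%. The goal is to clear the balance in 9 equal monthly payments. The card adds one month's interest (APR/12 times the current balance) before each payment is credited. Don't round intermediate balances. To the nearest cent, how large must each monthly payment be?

Monthly rate r = 23.4%/12 = 1.95% = 0.0195.
Level-payment amortization: P = B₀·r / (1 − (1+r)^(−n)) = 8260.00·0.0195 / (1 − 1.0195^(−9)).
Denominator 1 − (1+r)^(−9) = 0.159544103.
P = 161.07 / 0.159544103 ≈ 1009.56.

$1,009.56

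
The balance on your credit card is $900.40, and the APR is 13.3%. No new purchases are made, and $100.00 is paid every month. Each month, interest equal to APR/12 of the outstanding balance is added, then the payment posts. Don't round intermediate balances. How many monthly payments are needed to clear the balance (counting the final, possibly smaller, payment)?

Monthly rate r = 13.3%/12 = 1.10833% = 0.0110833.
Recurrence: B ← B·(1+r) − $100.00.
Month 1: interest $9.98; balance after payment $810.38.
Month 2: interest $8.98; balance after payment $719.36.
Closed form: n = −ln(1 − rB₀/P)/ln(1+r) = −ln(0.90021)/ln(1.01108) ≈ 9.538, so the balance reaches zero during payment 10.

10 payments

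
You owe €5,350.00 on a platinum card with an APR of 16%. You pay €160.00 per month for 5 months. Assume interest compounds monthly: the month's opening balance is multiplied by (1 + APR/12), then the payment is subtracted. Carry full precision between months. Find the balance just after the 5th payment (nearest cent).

€4,894.69

Monthly rate r = 16%/12 = 1.33333% = 0.0133333.
Each month: B ← B·(1+r) − €160.00.
Month 1: interest €71.33; balance after payment €5,261.33.
Month 2: interest €70.15; balance after payment €5,171.48.
Month 3: interest €68.95; balance after payment €5,080.44.
Month 4: interest €67.74; balance after payment €4,988.18.
Month 5: interest €66.51; balance after payment €4,894.69.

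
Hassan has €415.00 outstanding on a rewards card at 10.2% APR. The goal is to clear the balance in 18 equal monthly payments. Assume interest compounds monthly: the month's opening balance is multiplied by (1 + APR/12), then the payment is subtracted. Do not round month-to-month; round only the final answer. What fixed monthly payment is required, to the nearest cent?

€24.96

Monthly rate r = 10.2%/12 = 0.85% = 0.0085.
Level-payment amortization: P = B₀·r / (1 − (1+r)^(−n)) = 415.00·0.0085 / (1 − 1.0085^(−18)).
Denominator 1 − (1+r)^(−18) = 0.141315242.
P = 3.5275 / 0.141315242 ≈ 24.96.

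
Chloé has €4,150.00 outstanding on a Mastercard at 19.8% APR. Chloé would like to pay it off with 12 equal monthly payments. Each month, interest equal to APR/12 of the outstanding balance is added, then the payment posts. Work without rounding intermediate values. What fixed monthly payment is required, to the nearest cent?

Monthly rate r = 19.8%/12 = 1.65% = 0.0165.
Level-payment amortization: P = B₀·r / (1 − (1+r)^(−n)) = 4150.00·0.0165 / (1 − 1.0165^(−12)).
Denominator 1 − (1+r)^(−12) = 0.178303562.
P = 68.475 / 0.178303562 ≈ 384.04.

€384.04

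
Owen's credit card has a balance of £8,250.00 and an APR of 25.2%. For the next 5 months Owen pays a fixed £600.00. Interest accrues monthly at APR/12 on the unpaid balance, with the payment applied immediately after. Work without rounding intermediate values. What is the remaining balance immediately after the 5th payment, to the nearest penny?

Monthly rate r = 25.2%/12 = 2.1% = 0.021.
Each month: B ← B·(1+r) − £600.00.
Month 1: interest £173.25; balance after payment £7,823.25.
Month 2: interest £164.29; balance after payment £7,387.54.
Month 3: interest £155.14; balance after payment £6,942.68.
Month 4: interest £145.80; balance after payment £6,488.47.
Month 5: interest £136.26; balance after payment £6,024.73.

£6,024.73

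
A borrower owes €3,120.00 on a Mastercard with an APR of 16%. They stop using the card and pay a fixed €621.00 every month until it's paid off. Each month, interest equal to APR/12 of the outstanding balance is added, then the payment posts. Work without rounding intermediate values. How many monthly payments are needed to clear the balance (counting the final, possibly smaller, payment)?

6 months

Monthly rate r = 16%/12 = 1.33333% = 0.0133333.
Recurrence: B ← B·(1+r) − €621.00.
Month 1: interest €41.60; balance after payment €2,540.60.
Month 2: interest €33.87; balance after payment €1,953.47.
Month 3: interest €26.05; balance after payment €1,358.52.
Month 4: interest €18.11; balance after payment €755.63.
Month 5: interest €10.08; balance after payment €144.71.
Month 6: interest €1.93; balance after payment €0.00.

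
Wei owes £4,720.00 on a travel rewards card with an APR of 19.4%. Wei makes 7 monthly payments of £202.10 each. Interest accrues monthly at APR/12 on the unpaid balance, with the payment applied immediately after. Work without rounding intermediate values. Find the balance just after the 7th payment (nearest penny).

Monthly rate r = 19.4%/12 = 1.61667% = 0.0161667.
Each month: B ← B·(1+r) − £202.10.
Month 1: interest £76.31; balance after payment £4,594.21.
Month 2: interest £74.27; balance after payment £4,466.38.
Month 3: interest £72.21; balance after payment £4,336.49.
Month 4: interest £70.11; balance after payment £4,204.49.
Month 5: interest £67.97; balance after payment £4,070.37.
Month 6: interest £65.80; balance after payment £3,934.07.
Month 7: interest £63.60; balance after payment £3,795.57.

£3,795.57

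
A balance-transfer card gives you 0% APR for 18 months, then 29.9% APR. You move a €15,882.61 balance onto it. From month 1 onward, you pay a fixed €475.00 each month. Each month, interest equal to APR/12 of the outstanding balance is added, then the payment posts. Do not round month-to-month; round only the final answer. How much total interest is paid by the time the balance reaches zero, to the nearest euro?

Promo months 1–18 at r₀ = 0%/12 = 0; months 19+ at r₁ = 29.9%/12 = 0.0249167.
After month 18 (no interest yet): B = €15,882.61 − 18·€475.00 = €7,332.61.
Then at r₁ with €475.00/mo: n₂ = −ln(1 − r₁·B/P)/ln(1+r₁) ≈ 19.73 → 20 more payments.
Total paid = 37·€475.00 + €347.27 = €17,922.27; interest = €17,922.27 − €15,882.61 = €2,039.66.

€2,040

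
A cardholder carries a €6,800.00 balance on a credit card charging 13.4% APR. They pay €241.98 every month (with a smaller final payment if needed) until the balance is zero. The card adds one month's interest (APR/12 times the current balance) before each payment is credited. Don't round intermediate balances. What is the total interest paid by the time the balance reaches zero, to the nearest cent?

Monthly rate r = 13.4%/12 = 1.11667% = 0.0111667.
Payoff takes n = ⌈−ln(1 − rB₀/P)/ln(1+r)⌉ = ⌈33.912⌉ = 34 payments; the last is €220.81.
Total paid = 33·€241.98 + €220.81 = €8,206.15.
Total interest = total paid − principal = €8,206.15 − €6,800.00 = €1,406.15.

€1,406.15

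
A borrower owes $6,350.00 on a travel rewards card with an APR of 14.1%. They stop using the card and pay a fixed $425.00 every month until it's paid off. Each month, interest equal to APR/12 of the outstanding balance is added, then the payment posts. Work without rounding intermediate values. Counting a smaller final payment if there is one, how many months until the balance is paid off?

17 payments

Monthly rate r = 14.1%/12 = 1.175% = 0.01175.
Recurrence: B ← B·(1+r) − $425.00.
Month 1: interest $74.61; balance after payment $5,999.61.
Month 2: interest $70.50; balance after payment $5,645.11.
Closed form: n = −ln(1 − rB₀/P)/ln(1+r) = −ln(0.82444)/ln(1.01175) ≈ 16.526, so the balance reaches zero during payment 17.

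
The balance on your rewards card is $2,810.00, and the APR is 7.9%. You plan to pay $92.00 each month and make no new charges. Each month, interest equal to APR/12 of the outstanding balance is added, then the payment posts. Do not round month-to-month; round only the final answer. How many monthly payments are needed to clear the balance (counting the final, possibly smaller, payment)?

35 payments

Monthly rate r = 7.9%/12 = 0.658333% = 0.00658333.
Recurrence: B ← B·(1+r) − $92.00.
Month 1: interest $18.50; balance after payment $2,736.50.
Month 2: interest $18.02; balance after payment $2,662.51.
Closed form: n = −ln(1 − rB₀/P)/ln(1+r) = −ln(0.79892)/ln(1.00658) ≈ 34.212, so the balance reaches zero during payment 35.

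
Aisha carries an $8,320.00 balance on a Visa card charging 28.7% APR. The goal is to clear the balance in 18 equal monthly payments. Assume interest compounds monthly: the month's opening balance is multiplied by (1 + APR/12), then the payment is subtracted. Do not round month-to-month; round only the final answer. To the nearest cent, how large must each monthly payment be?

Monthly rate r = 28.7%/12 = 2.39167% = 0.0239167.
Level-payment amortization: P = B₀·r / (1 − (1+r)^(−n)) = 8320.00·0.0239167 / (1 − 1.02392^(−18)).
Denominator 1 − (1+r)^(−18) = 0.346512959.
P = 198.987 / 0.346512959 ≈ 574.25.

$574.25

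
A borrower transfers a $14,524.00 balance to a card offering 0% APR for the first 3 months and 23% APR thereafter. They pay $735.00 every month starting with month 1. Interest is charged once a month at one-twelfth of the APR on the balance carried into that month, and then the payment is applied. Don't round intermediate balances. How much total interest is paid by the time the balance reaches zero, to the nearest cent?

$2,684.16

Promo months 1–3 at r₀ = 0%/12 = 0; months 4+ at r₁ = 23%/12 = 0.0191667.
After month 3 (no interest yet): B = $14,524.00 − 3·$735.00 = $12,319.00.
Then at r₁ with $735.00/mo: n₂ = −ln(1 − r₁·B/P)/ln(1+r₁) ≈ 20.41 → 21 more payments.
Total paid = 23·$735.00 + $303.16 = $17,208.16; interest = $17,208.16 − $14,524.00 = $2,684.16.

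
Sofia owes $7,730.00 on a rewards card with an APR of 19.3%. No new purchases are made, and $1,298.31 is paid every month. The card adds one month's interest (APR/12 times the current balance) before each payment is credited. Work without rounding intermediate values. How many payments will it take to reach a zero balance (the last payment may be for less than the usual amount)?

7 months

Monthly rate r = 19.3%/12 = 1.60833% = 0.0160833.
Recurrence: B ← B·(1+r) − $1,298.31.
Month 1: interest $124.32; balance after payment $6,556.01.
Month 2: interest $105.44; balance after payment $5,363.15.
Closed form: n = −ln(1 − rB₀/P)/ln(1+r) = −ln(0.90424)/ln(1.01608) ≈ 6.309, so the balance reaches zero during payment 7.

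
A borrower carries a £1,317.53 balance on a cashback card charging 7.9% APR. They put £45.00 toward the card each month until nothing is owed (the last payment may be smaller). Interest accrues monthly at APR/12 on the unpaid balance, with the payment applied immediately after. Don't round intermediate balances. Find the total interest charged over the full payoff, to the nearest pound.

£151

Monthly rate r = 7.9%/12 = 0.658333% = 0.00658333.
Payoff takes n = ⌈−ln(1 − rB₀/P)/ln(1+r)⌉ = ⌈32.632⌉ = 33 payments; the last is £28.46.
Total paid = 32·£45.00 + £28.46 = £1,468.46.
Total interest = total paid − principal = £1,468.46 − £1,317.53 = £150.93.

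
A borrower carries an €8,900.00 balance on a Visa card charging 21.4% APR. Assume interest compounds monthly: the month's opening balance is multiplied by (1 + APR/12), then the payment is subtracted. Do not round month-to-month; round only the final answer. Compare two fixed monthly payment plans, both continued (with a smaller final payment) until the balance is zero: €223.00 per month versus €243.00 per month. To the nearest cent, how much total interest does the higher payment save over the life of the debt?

Monthly rate r = 21.4%/12 = 1.78333% = 0.0178333.
At €223.00/mo: n = ⌈−ln(1 − rB₀/P)/ln(1+r)⌉ = 71 payments (last €82.95); total interest = total paid − €8,900.00 = €6,792.95.
At €243.00/mo: 60 payments (last €219.90); total interest €5,656.90.
Interest saved = €6,792.95 − €5,656.90 = €1,136.05.

€1,136.05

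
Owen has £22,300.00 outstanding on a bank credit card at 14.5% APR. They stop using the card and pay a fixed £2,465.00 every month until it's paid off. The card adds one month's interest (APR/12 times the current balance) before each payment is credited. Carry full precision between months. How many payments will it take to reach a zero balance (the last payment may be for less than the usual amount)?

10 months

Monthly rate r = 14.5%/12 = 1.20833% = 0.0120833.
Recurrence: B ← B·(1+r) − £2,465.00.
Month 1: interest £269.46; balance after payment £20,104.46.
Month 2: interest £242.93; balance after payment £17,882.39.
Closed form: n = −ln(1 − rB₀/P)/ln(1+r) = −ln(0.89069)/ln(1.01208) ≈ 9.638, so the balance reaches zero during payment 10.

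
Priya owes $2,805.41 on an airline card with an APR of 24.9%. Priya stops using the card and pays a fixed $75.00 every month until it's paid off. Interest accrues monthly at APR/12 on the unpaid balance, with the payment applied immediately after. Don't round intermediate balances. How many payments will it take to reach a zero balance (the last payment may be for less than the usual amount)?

73 payments

Monthly rate r = 24.9%/12 = 2.075% = 0.02075.
Recurrence: B ← B·(1+r) − $75.00.
Month 1: interest $58.21; balance after payment $2,788.62.
Month 2: interest $57.86; balance after payment $2,771.49.
Closed form: n = −ln(1 − rB₀/P)/ln(1+r) = −ln(0.22384)/ln(1.02075) ≈ 72.883, so the balance reaches zero during payment 73.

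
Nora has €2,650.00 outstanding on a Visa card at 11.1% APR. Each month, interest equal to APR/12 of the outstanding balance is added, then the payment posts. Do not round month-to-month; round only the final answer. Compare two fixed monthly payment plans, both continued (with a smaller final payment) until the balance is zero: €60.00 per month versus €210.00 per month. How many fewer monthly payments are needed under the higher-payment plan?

Monthly rate r = 11.1%/12 = 0.925% = 0.00925.
At €60.00/mo: n = ⌈−ln(1 − rB₀/P)/ln(1+r)⌉ = 58 payments (last €2.21); total interest = total paid − €2,650.00 = €772.21.
At €210.00/mo: 14 payments (last €101.11); total interest €181.11.
Payments saved = 58 − 14 = 44.

44 fewer payments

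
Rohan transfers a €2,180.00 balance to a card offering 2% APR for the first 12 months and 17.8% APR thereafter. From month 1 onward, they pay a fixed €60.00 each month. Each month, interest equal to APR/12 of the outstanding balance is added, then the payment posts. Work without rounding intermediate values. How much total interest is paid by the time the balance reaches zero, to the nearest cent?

€424.02

Promo months 1–12 at r₀ = 2%/12 = 0.00166667; months 13+ at r₁ = 17.8%/12 = 0.0148333.
After month 12: iterate B ← B·(1+r₀) − €60.00 for 12 months → €1,497.37.
Then at r₁ with €60.00/mo: n₂ = −ln(1 − r₁·B/P)/ln(1+r₁) ≈ 31.40 → 32 more payments.
Total paid = 43·€60.00 + €24.02 = €2,604.02; interest = €2,604.02 − €2,180.00 = €424.02.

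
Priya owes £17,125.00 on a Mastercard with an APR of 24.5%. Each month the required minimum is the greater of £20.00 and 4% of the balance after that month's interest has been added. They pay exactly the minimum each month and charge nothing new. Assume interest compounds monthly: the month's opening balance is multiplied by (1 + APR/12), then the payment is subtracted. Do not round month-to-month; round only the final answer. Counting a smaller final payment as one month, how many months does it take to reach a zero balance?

Monthly rate r = 24.5%/12 = 2.04167% = 0.0204167.
While 4% of the post-interest balance exceeds £20.00, each month B ← (B·(1+r))·(1 − 0.04), i.e. B shrinks by the factor (1+r)·0.96 = 0.9796.
This holds for months 1–173. Entering month 174 the balance is £484.25; 4% of the post-interest balance is now below £20.00, so the flat £20.00 minimum applies from here.
From month 174 a fixed £20.00 at rate r clears £484.25 in 34 more payments. Total: 173 + 34 = 207 months.

207 months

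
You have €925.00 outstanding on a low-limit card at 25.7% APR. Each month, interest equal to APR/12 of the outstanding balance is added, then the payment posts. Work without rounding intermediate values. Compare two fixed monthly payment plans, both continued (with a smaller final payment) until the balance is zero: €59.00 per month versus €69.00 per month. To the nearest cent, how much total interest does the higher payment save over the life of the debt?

Monthly rate r = 25.7%/12 = 2.14167% = 0.0214167.
At €59.00/mo: n = ⌈−ln(1 − rB₀/P)/ln(1+r)⌉ = 20 payments (last €18.25); total interest = total paid − €925.00 = €214.25.
At €69.00/mo: 16 payments (last €66.99); total interest €176.99.
Interest saved = €214.25 − €176.99 = €37.26.

€37.26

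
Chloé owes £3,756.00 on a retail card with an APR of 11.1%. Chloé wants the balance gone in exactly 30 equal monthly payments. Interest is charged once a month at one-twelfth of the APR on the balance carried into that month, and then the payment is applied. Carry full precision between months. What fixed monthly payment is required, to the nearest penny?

Monthly rate r = 11.1%/12 = 0.925% = 0.00925.
Level-payment amortization: P = B₀·r / (1 − (1+r)^(−n)) = 3756.00·0.00925 / (1 − 1.00925^(−30)).
Denominator 1 − (1+r)^(−30) = 0.241357345.
P = 34.743 / 0.241357345 ≈ 143.95.

£143.95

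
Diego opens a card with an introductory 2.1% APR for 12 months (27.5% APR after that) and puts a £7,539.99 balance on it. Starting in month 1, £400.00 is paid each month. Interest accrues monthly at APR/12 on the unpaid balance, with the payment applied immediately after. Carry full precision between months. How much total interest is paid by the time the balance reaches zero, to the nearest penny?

Promo months 1–12 at r₀ = 2.1%/12 = 0.00175; months 13+ at r₁ = 27.5%/12 = 0.0229167.
After month 12: iterate B ← B·(1+r₀) − £400.00 for 12 months → £2,853.39.
Then at r₁ with £400.00/mo: n₂ = −ln(1 − r₁·B/P)/ln(1+r₁) ≈ 7.88 → 8 more payments.
Total paid = 19·£400.00 + £351.68 = £7,951.68; interest = £7,951.68 − £7,539.99 = £411.69.

£411.69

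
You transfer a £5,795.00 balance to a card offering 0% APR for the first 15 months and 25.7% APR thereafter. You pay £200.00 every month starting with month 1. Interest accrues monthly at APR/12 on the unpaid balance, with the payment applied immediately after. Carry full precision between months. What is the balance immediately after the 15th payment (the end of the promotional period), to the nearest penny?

Promo months 1–15 at r₀ = 0%/12 = 0; months 16+ at r₁ = 25.7%/12 = 0.0214167.
After month 15 (no interest yet): B = £5,795.00 − 15·£200.00 = £2,795.00.

£2,795.00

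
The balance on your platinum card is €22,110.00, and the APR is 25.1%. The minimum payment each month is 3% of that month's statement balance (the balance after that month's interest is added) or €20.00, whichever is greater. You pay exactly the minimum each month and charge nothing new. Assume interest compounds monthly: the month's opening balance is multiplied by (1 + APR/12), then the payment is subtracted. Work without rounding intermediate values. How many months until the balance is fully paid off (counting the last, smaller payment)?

Monthly rate r = 25.1%/12 = 2.09167% = 0.0209167.
While 3% of the post-interest balance exceeds €20.00, each month B ← (B·(1+r))·(1 − 0.03), i.e. B shrinks by the factor (1+r)·0.97 = 0.99029.
This holds for months 1–361. Entering month 362 the balance is €652.65; 3% of the post-interest balance is now below €20.00, so the flat €20.00 minimum applies from here.
From month 362 a fixed €20.00 at rate r clears €652.65 in 56 more payments. Total: 361 + 56 = 417 months.

417 months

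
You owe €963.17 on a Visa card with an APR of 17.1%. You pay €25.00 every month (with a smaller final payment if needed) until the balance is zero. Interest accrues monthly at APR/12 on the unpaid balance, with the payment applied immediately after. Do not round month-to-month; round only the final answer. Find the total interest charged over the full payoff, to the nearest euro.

Monthly rate r = 17.1%/12 = 1.425% = 0.01425.
Payoff takes n = ⌈−ln(1 − rB₀/P)/ln(1+r)⌉ = ⌈56.278⌉ = 57 payments; the last is €6.99.
Total paid = 56·€25.00 + €6.99 = €1,406.99.
Total interest = total paid − principal = €1,406.99 − €963.17 = €443.82.

€444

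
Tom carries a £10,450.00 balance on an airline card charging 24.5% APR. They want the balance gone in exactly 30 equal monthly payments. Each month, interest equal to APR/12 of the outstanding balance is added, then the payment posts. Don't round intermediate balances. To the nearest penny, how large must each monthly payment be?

£469.27

Monthly rate r = 24.5%/12 = 2.04167% = 0.0204167.
Level-payment amortization: P = B₀·r / (1 − (1+r)^(−n)) = 10450.00·0.0204167 / (1 − 1.02042^(−30)).
Denominator 1 − (1+r)^(−30) = 0.454652034.
P = 213.354 / 0.454652034 ≈ 469.27.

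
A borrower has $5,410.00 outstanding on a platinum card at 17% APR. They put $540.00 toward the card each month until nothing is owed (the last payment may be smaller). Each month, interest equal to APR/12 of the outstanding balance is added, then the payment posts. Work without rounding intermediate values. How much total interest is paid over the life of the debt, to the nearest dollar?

Monthly rate r = 17%/12 = 1.41667% = 0.0141667.
Payoff takes n = ⌈−ln(1 − rB₀/P)/ln(1+r)⌉ = ⌈10.881⌉ = 11 payments; the last is $476.24.
Total paid = 10·$540.00 + $476.24 = $5,876.24.
Total interest = total paid − principal = $5,876.24 − $5,410.00 = $466.24.

$466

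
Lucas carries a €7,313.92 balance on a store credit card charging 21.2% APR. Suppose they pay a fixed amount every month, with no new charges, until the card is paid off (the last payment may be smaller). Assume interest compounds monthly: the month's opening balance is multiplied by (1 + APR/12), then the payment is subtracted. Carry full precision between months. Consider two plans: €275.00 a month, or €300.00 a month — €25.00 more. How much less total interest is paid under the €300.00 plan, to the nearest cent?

Monthly rate r = 21.2%/12 = 1.76667% = 0.0176667.
At €275.00/mo: n = ⌈−ln(1 − rB₀/P)/ln(1+r)⌉ = 37 payments (last €65.99); total interest = total paid − €7,313.92 = €2,652.07.
At €300.00/mo: 33 payments (last €51.17); total interest €2,337.25.
Interest saved = €2,652.07 − €2,337.25 = €314.82.

€314.82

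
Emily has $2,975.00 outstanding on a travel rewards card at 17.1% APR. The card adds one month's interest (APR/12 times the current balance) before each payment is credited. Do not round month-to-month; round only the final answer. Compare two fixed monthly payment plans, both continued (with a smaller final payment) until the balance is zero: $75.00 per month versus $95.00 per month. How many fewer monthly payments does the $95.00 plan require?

17 fewer payments

Monthly rate r = 17.1%/12 = 1.425% = 0.01425.
At $75.00/mo: n = ⌈−ln(1 − rB₀/P)/ln(1+r)⌉ = 59 payments (last $65.35); total interest = total paid − $2,975.00 = $1,440.35.
At $95.00/mo: 42 payments (last $73.41); total interest $993.41.
Payments saved = 59 − 42 = 17.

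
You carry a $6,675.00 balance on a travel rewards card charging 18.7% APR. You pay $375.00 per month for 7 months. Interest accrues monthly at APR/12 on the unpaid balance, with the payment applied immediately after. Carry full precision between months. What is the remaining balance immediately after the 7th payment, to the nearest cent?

Monthly rate r = 18.7%/12 = 1.55833% = 0.0155833.
Each month: B ← B·(1+r) − $375.00.
Month 1: interest $104.02; balance after payment $6,404.02.
Month 2: interest $99.80; balance after payment $6,128.81.
Month 3: interest $95.51; balance after payment $5,849.32.
Month 4: interest $91.15; balance after payment $5,565.47.
Month 5: interest $86.73; balance after payment $5,277.20.
Month 6: interest $82.24; balance after payment $4,984.44.
Month 7: interest $77.67; balance after payment $4,687.11.

$4,687.11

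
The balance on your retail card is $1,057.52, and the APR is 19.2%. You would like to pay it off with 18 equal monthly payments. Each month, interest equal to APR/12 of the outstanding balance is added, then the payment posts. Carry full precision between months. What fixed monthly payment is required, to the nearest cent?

$68.08

Monthly rate r = 19.2%/12 = 1.6% = 0.016.
Level-payment amortization: P = B₀·r / (1 − (1+r)^(−n)) = 1057.52·0.016 / (1 − 1.016^(−18)).
Denominator 1 − (1+r)^(−18) = 0.248527215.
P = 16.9203 / 0.248527215 ≈ 68.08.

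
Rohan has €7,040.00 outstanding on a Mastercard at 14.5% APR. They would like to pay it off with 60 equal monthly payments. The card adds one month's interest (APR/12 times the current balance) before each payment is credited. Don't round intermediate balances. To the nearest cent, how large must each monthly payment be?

€165.64

Monthly rate r = 14.5%/12 = 1.20833% = 0.0120833.
Level-payment amortization: P = B₀·r / (1 − (1+r)^(−n)) = 7040.00·0.0120833 / (1 − 1.01208^(−60)).
Denominator 1 − (1+r)^(−60) = 0.513566346.
P = 85.0667 / 0.513566346 ≈ 165.64.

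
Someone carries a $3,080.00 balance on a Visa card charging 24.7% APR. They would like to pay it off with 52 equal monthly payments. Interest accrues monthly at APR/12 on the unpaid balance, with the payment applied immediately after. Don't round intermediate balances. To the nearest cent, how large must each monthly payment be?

Monthly rate r = 24.7%/12 = 2.05833% = 0.0205833.
Level-payment amortization: P = B₀·r / (1 − (1+r)^(−n)) = 3080.00·0.0205833 / (1 − 1.02058^(−52)).
Denominator 1 − (1+r)^(−52) = 0.653359369.
P = 63.3967 / 0.653359369 ≈ 97.03.

$97.03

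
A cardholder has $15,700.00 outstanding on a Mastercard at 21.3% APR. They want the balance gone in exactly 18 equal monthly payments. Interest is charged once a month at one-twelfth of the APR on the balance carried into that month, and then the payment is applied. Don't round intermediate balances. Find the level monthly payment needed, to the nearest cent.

$1,026.62

Monthly rate r = 21.3%/12 = 1.775% = 0.01775.
Level-payment amortization: P = B₀·r / (1 − (1+r)^(−n)) = 15700.00·0.01775 / (1 − 1.01775^(−18)).
Denominator 1 − (1+r)^(−18) = 0.271448929.
P = 278.675 / 0.271448929 ≈ 1026.62.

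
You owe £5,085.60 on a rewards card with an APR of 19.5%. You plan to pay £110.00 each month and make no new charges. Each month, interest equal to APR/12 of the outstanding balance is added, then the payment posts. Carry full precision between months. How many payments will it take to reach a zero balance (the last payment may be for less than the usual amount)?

87 payments

Monthly rate r = 19.5%/12 = 1.625% = 0.01625.
Recurrence: B ← B·(1+r) − £110.00.
Month 1: interest £82.64; balance after payment £5,058.24.
Month 2: interest £82.20; balance after payment £5,030.44.
Closed form: n = −ln(1 − rB₀/P)/ln(1+r) = −ln(0.24872)/ln(1.01625) ≈ 86.321, so the balance reaches zero during payment 87.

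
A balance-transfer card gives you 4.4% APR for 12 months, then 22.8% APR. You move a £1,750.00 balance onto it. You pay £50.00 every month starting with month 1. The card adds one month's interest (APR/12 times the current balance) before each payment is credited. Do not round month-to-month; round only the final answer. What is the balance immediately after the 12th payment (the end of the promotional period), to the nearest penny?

Promo months 1–12 at r₀ = 4.4%/12 = 0.00366667; months 13+ at r₁ = 22.8%/12 = 0.019.
After month 12: iterate B ← B·(1+r₀) − £50.00 for 12 months → £1,216.32.

£1,216.32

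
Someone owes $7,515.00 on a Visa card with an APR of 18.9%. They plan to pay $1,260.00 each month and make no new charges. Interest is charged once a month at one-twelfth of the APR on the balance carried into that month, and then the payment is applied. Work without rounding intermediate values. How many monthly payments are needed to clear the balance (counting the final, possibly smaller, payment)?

7 months

Monthly rate r = 18.9%/12 = 1.575% = 0.01575.
Recurrence: B ← B·(1+r) − $1,260.00.
Month 1: interest $118.36; balance after payment $6,373.36.
Month 2: interest $100.38; balance after payment $5,213.74.
Closed form: n = −ln(1 − rB₀/P)/ln(1+r) = −ln(0.90606)/ln(1.01575) ≈ 6.312, so the balance reaches zero during payment 7.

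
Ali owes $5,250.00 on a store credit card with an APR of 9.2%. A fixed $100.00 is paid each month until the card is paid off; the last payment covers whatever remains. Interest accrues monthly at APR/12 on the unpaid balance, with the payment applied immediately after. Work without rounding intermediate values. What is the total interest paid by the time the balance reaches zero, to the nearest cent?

$1,493.22

Monthly rate r = 9.2%/12 = 0.766667% = 0.00766667.
Payoff takes n = ⌈−ln(1 − rB₀/P)/ln(1+r)⌉ = ⌈67.431⌉ = 68 payments; the last is $43.22.
Total paid = 67·$100.00 + $43.22 = $6,743.22.
Total interest = total paid − principal = $6,743.22 − $5,250.00 = $1,493.22.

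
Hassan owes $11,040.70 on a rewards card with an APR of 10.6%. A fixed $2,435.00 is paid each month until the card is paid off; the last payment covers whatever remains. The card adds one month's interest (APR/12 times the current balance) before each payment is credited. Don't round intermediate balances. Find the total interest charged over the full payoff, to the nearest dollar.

$279

Monthly rate r = 10.6%/12 = 0.883333% = 0.00883333.
Payoff takes n = ⌈−ln(1 − rB₀/P)/ln(1+r)⌉ = ⌈4.648⌉ = 5 payments; the last is $1,580.02.
Total paid = 4·$2,435.00 + $1,580.02 = $11,320.02.
Total interest = total paid − principal = $11,320.02 − $11,040.70 = $279.32.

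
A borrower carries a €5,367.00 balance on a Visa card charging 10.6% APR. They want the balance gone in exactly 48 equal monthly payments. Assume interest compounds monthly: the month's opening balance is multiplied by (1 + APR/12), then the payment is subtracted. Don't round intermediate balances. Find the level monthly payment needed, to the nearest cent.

€137.67

Monthly rate r = 10.6%/12 = 0.883333% = 0.00883333.
Level-payment amortization: P = B₀·r / (1 − (1+r)^(−n)) = 5367.00·0.00883333 / (1 − 1.00883^(−48)).
Denominator 1 − (1+r)^(−48) = 0.344356635.
P = 47.4085 / 0.344356635 ≈ 137.67.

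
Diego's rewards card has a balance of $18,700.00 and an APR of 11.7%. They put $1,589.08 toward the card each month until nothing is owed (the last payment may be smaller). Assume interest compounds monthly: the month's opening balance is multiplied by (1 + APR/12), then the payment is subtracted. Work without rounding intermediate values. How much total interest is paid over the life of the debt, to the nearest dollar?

Monthly rate r = 11.7%/12 = 0.975% = 0.00975.
Payoff takes n = ⌈−ln(1 − rB₀/P)/ln(1+r)⌉ = ⌈12.560⌉ = 13 payments; the last is $892.23.
Total paid = 12·$1,589.08 + $892.23 = $19,961.19.
Total interest = total paid − principal = $19,961.19 − $18,700.00 = $1,261.19.

$1,261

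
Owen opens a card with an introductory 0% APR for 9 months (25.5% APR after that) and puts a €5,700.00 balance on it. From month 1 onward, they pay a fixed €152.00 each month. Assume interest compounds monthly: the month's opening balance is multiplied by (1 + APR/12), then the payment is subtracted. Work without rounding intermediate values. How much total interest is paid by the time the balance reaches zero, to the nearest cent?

€2,394.24

Promo months 1–9 at r₀ = 0%/12 = 0; months 10+ at r₁ = 25.5%/12 = 0.02125.
After month 9 (no interest yet): B = €5,700.00 − 9·€152.00 = €4,332.00.
Then at r₁ with €152.00/mo: n₂ = −ln(1 − r₁·B/P)/ln(1+r₁) ≈ 44.25 → 45 more payments.
Total paid = 53·€152.00 + €38.24 = €8,094.24; interest = €8,094.24 − €5,700.00 = €2,394.24.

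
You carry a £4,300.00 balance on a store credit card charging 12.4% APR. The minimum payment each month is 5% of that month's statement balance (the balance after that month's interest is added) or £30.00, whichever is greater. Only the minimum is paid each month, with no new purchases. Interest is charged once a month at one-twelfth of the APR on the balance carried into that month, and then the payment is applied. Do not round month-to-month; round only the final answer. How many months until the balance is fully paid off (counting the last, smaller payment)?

Monthly rate r = 12.4%/12 = 1.03333% = 0.0103333.
While 5% of the post-interest balance exceeds £30.00, each month B ← (B·(1+r))·(1 − 0.05), i.e. B shrinks by the factor (1+r)·0.95 = 0.95982.
This holds for months 1–49. Entering month 50 the balance is £576.36; 5% of the post-interest balance is now below £30.00, so the flat £30.00 minimum applies from here.
From month 50 a fixed £30.00 at rate r clears £576.36 in 22 more payments. Total: 49 + 22 = 71 months.

71 months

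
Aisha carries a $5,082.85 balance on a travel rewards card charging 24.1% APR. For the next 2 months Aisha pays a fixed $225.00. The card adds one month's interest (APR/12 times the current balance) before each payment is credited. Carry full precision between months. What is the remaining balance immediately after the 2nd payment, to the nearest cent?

Monthly rate r = 24.1%/12 = 2.00833% = 0.0200833.
Each month: B ← B·(1+r) − $225.00.
Month 1: interest $102.08; balance after payment $4,959.93.
Month 2: interest $99.61; balance after payment $4,834.54.

$4,834.54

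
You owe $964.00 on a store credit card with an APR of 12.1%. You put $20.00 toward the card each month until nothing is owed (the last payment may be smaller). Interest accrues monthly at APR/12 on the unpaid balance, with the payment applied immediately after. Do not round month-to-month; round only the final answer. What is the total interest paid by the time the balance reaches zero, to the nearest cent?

Monthly rate r = 12.1%/12 = 1.00833% = 0.0100833.
Payoff takes n = ⌈−ln(1 − rB₀/P)/ln(1+r)⌉ = ⌈66.339⌉ = 67 payments; the last is $6.79.
Total paid = 66·$20.00 + $6.79 = $1,326.79.
Total interest = total paid − principal = $1,326.79 − $964.00 = $362.79.

$362.79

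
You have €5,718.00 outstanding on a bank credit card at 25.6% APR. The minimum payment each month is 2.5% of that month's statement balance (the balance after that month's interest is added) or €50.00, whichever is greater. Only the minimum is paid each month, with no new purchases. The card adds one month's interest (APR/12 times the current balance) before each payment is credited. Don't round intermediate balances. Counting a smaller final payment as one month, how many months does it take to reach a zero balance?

341 months

Monthly rate r = 25.6%/12 = 2.13333% = 0.0213333.
While 2.5% of the post-interest balance exceeds €50.00, each month B ← (B·(1+r))·(1 − 0.025), i.e. B shrinks by the factor (1+r)·0.975 = 0.9958.
This holds for months 1–255. Entering month 256 the balance is €1,954.95; 2.5% of the post-interest balance is now below €50.00, so the flat €50.00 minimum applies from here.
From month 256 a fixed €50.00 at rate r clears €1,954.95 in 86 more payments. Total: 255 + 86 = 341 months.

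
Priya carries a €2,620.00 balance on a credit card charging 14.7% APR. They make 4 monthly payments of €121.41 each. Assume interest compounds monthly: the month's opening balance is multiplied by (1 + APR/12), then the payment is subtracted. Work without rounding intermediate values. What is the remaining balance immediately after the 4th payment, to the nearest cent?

Monthly rate r = 14.7%/12 = 1.225% = 0.01225.
Each month: B ← B·(1+r) − €121.41.
Month 1: interest €32.09; balance after payment €2,530.68.
Month 2: interest €31.00; balance after payment €2,440.28.
Month 3: interest €29.89; balance after payment €2,348.76.
Month 4: interest €28.77; balance after payment €2,256.12.

€2,256.12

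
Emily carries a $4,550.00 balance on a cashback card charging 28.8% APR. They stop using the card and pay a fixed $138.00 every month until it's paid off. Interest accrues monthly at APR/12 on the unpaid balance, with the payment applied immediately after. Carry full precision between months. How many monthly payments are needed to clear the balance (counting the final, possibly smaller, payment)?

67 payments

Monthly rate r = 28.8%/12 = 2.4% = 0.024.
Recurrence: B ← B·(1+r) − $138.00.
Month 1: interest $109.20; balance after payment $4,521.20.
Month 2: interest $108.51; balance after payment $4,491.71.
Closed form: n = −ln(1 − rB₀/P)/ln(1+r) = −ln(0.2087)/ln(1.024) ≈ 66.067, so the balance reaches zero during payment 67.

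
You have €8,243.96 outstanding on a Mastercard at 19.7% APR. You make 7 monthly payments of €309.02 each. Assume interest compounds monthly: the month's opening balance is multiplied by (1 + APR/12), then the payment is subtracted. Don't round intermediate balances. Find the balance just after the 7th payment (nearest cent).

€6,966.65

Monthly rate r = 19.7%/12 = 1.64167% = 0.0164167.
Each month: B ← B·(1+r) − €309.02.
Month 1: interest €135.34; balance after payment €8,070.28.
Month 2: interest €132.49; balance after payment €7,893.75.
Month 3: interest €129.59; balance after payment €7,714.31.
Month 4: interest €126.64; balance after payment €7,531.94.
Month 5: interest €123.65; balance after payment €7,346.57.
Month 6: interest €120.61; balance after payment €7,158.15.
Month 7: interest €117.51; balance after payment €6,966.65.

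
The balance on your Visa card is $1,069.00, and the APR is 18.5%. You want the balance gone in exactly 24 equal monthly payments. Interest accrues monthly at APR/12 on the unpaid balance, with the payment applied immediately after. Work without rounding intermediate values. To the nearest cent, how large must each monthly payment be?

Monthly rate r = 18.5%/12 = 1.54167% = 0.0154167.
Level-payment amortization: P = B₀·r / (1 − (1+r)^(−n)) = 1069.00·0.0154167 / (1 − 1.01542^(−24)).
Denominator 1 − (1+r)^(−24) = 0.307312899.
P = 16.4804 / 0.307312899 ≈ 53.63.

$53.63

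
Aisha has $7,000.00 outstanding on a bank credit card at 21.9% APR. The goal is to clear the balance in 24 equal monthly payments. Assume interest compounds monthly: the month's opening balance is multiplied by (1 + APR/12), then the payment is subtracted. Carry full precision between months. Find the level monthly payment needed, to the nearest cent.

$362.80

Monthly rate r = 21.9%/12 = 1.825% = 0.01825.
Level-payment amortization: P = B₀·r / (1 − (1+r)^(−n)) = 7000.00·0.01825 / (1 − 1.01825^(−24)).
Denominator 1 − (1+r)^(−24) = 0.35212093.
P = 127.75 / 0.35212093 ≈ 362.80.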